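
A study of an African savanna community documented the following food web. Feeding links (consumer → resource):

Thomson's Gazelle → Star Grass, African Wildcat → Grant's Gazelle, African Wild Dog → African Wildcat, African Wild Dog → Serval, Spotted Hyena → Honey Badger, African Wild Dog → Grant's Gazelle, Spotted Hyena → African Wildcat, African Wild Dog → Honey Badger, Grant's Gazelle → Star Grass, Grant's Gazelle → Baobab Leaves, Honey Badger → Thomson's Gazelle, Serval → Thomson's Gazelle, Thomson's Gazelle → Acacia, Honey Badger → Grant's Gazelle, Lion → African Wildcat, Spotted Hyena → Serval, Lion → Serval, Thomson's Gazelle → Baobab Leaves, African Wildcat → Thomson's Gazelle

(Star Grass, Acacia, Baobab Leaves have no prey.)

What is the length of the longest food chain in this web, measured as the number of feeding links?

3 links

One longest chain: Star Grass → Thomson's Gazelle → Serval → Lion.
It has 4 species and 3 links.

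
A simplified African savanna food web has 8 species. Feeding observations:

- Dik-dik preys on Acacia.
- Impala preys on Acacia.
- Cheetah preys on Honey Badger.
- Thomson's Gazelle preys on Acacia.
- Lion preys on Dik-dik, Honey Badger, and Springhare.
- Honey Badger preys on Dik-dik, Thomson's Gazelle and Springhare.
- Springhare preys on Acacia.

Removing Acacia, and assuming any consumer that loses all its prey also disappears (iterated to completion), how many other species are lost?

7

Remove Acacia.
Round 1: Impala (all prey gone), Dik-dik (all prey gone), Springhare (all prey gone), Thomson's Gazelle (all prey gone) → extinct.
Round 2: Honey Badger (all prey gone) → extinct.
Round 3: Lion (all prey gone), Cheetah (all prey gone) → extinct.
No further losses. Total secondary extinctions: 7.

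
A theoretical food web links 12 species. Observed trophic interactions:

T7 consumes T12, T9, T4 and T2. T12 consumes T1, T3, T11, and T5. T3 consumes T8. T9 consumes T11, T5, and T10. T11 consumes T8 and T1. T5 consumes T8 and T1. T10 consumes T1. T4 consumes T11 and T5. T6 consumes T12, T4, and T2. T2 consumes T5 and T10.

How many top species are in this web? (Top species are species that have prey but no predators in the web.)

2

Top species (has prey, but nothing eats it): T6, T7.
Count: 2.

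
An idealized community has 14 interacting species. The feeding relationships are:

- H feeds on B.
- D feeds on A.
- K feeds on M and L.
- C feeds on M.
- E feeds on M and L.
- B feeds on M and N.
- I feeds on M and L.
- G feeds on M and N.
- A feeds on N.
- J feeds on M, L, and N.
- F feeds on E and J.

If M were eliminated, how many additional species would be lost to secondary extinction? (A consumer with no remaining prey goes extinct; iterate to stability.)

1

Remove M.
Round 1: C (all prey gone) → extinct.
No further losses. Total secondary extinctions: 1.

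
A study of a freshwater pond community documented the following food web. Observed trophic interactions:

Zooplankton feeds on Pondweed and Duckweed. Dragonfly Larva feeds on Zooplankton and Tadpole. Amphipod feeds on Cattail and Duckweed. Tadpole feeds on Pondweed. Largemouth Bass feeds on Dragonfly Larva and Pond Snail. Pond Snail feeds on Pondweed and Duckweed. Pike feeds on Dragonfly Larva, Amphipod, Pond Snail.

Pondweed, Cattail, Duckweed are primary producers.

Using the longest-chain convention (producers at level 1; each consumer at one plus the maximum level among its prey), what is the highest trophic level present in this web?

4

Producers (level 1): Pondweed, Cattail, Duckweed.
Pondweed → Tadpole → Dragonfly Larva → Pike gives Pike level 4.
No species has a prey at level 4, so no species reaches level 5.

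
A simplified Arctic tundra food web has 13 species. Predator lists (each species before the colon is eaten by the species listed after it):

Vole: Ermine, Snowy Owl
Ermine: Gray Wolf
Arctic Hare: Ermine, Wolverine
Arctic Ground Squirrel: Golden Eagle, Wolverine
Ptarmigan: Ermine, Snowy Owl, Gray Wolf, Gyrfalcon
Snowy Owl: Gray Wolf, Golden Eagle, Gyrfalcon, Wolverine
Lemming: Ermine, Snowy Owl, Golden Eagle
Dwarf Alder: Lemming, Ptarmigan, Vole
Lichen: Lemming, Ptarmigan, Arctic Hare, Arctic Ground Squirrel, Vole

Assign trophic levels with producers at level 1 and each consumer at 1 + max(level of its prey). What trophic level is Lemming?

Lichen is a producer → level 1.
Lemming eats Lichen (level 1); other prey at levels: Dwarf Alder 1 → level 2.

Trophic level 2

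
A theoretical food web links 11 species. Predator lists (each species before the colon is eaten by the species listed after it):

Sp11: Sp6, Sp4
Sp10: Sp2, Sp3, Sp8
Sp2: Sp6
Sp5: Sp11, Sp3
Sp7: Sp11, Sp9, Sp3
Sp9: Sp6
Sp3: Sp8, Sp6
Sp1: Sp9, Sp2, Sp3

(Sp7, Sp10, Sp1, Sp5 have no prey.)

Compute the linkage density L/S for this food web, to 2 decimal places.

There are L = 17 links among S = 11 species.
L/S = 17/11 = 1.5455 ≈ 1.55.

L/S = 1.55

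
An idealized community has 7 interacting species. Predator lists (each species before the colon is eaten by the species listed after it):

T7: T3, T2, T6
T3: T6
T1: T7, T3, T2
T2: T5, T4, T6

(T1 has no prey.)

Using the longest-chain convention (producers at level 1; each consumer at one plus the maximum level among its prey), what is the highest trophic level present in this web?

4

Producers (level 1): T1.
T1 → T7 → T2 → T5 gives T5 level 4.
No species has a prey at level 4, so no species reaches level 5.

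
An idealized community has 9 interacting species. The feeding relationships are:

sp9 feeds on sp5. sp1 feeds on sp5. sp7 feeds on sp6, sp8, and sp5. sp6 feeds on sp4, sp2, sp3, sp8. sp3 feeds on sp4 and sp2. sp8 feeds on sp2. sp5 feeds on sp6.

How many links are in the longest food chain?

One longest chain: sp2 → sp3 → sp6 → sp5 → sp9.
It has 5 species and 4 links.

4 links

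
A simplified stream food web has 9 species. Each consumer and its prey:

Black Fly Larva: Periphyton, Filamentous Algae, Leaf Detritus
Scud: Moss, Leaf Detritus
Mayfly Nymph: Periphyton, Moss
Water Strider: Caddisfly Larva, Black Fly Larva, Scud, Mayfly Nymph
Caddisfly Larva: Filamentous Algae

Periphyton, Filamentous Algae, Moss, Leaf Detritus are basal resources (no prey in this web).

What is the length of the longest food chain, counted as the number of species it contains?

One longest chain: Filamentous Algae → Caddisfly Larva → Water Strider.
It has 3 species and 2 links.

3 species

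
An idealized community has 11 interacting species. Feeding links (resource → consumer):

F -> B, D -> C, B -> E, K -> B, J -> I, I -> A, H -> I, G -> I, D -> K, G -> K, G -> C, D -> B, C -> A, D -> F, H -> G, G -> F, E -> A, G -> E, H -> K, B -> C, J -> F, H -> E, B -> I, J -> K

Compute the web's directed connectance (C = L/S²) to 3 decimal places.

C = 0.198

The web has S = 11 species and L = 24 feeding links.
C = L / S² = 24 / 121 = 0.1983 ≈ 0.198.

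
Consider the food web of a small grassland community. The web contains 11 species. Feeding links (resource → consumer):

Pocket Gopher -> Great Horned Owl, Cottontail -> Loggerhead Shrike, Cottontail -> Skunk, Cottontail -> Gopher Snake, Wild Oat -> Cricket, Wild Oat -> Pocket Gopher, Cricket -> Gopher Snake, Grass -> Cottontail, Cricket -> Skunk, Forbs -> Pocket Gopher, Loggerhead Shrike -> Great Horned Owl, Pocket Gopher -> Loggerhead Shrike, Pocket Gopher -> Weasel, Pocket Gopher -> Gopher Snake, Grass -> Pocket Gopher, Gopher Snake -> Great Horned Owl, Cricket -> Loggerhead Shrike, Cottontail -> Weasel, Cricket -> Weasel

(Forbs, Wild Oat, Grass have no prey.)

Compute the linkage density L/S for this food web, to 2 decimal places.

There are L = 19 links among S = 11 species.
L/S = 19/11 = 1.7273 ≈ 1.73.

L/S = 1.73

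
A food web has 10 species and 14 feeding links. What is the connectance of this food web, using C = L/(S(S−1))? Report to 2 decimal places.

The web has S = 10 species and L = 14 feeding links.
C = L / (S(S−1)) = 14 / 90 = 0.1556 ≈ 0.16.

C = 0.16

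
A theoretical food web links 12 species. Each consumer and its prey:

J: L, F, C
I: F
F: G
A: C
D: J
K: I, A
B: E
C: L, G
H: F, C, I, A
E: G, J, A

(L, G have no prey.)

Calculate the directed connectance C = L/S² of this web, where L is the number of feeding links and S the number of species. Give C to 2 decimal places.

C = 0.13

The web has S = 12 species and L = 19 feeding links.
C = L / S² = 19 / 144 = 0.1319 ≈ 0.13.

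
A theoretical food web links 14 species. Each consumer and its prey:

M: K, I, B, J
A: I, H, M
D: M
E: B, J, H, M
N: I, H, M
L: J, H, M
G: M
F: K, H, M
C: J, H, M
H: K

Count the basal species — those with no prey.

Basal species (no prey listed): K, I, B, J.
Count: 4.

4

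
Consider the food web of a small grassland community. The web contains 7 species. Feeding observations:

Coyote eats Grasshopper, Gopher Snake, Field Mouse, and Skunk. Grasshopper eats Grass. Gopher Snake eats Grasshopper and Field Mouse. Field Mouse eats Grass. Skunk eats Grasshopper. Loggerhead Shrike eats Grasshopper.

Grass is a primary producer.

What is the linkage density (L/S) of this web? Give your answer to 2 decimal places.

There are L = 10 links among S = 7 species.
L/S = 10/7 = 1.4286 ≈ 1.43.

L/S = 1.43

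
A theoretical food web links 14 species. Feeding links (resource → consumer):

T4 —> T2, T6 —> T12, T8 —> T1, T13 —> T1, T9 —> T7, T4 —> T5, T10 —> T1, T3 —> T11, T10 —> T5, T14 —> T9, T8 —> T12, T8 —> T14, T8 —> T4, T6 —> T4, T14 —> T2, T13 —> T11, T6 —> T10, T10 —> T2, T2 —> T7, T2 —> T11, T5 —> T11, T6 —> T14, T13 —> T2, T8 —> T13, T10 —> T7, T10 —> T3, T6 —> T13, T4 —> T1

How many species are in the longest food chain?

4 species

One longest chain: T8 → T4 → T2 → T7.
It has 4 species and 3 links.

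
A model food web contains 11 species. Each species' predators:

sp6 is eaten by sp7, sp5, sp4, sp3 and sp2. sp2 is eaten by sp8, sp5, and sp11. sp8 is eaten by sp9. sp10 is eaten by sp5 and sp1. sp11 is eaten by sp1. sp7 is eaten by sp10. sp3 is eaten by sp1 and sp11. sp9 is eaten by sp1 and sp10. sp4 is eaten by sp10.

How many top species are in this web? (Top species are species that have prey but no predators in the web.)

Top species (has prey, but nothing eats it): sp1, sp5.
Count: 2.

2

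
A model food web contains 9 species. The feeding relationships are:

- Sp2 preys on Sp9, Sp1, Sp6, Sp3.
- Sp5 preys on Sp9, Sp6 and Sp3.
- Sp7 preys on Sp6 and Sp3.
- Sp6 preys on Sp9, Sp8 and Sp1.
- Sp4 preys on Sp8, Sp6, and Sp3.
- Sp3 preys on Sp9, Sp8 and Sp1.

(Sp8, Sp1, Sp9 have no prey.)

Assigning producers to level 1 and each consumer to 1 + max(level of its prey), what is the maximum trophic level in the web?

3

Producers (level 1): Sp8, Sp1, Sp9.
Sp8 → Sp6 → Sp4 gives Sp4 level 3.
No species has a prey at level 3, so no species reaches level 4.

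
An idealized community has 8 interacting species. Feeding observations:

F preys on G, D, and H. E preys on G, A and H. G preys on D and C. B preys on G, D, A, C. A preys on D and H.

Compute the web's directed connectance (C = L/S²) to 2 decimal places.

The web has S = 8 species and L = 14 feeding links.
C = L / S² = 14 / 64 = 0.2188 ≈ 0.22.

C = 0.22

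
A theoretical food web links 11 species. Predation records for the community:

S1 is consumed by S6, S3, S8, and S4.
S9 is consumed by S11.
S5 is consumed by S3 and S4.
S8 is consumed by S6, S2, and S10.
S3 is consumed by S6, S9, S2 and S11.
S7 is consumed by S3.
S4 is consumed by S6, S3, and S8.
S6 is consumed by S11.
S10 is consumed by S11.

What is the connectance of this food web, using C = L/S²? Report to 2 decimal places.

The web has S = 11 species and L = 20 feeding links.
C = L / S² = 20 / 121 = 0.1653 ≈ 0.17.

C = 0.17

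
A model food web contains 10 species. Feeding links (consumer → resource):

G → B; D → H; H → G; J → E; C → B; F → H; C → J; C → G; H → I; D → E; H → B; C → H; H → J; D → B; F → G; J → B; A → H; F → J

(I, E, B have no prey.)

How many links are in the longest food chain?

One longest chain: B → G → H → F.
It has 4 species and 3 links.

3 links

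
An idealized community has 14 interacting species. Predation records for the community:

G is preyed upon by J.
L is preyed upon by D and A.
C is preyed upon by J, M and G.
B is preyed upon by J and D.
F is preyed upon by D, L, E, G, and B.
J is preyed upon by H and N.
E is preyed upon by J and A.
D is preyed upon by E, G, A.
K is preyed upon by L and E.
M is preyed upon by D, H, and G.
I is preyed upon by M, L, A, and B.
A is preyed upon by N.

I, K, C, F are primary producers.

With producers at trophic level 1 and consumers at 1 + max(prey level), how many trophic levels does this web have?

6

Producers (level 1): I, K, C, F.
I → B → D → G → J → N gives N level 6.
No species has a prey at level 6, so no species reaches level 7.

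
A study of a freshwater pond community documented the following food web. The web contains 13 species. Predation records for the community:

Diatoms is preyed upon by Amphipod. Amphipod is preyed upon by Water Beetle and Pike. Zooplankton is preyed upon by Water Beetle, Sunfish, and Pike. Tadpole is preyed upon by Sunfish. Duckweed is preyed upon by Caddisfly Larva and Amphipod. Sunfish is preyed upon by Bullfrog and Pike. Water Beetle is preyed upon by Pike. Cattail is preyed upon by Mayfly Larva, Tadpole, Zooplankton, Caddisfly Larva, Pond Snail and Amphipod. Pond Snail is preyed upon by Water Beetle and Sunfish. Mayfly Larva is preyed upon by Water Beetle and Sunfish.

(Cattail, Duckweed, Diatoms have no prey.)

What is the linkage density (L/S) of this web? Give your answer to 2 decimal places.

L/S = 1.69

There are L = 22 links among S = 13 species.
L/S = 22/13 = 1.6923 ≈ 1.69.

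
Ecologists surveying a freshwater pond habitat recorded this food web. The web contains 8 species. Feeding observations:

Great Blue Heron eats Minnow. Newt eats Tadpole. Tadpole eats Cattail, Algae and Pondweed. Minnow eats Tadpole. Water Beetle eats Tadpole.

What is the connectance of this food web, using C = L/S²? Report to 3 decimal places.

The web has S = 8 species and L = 7 feeding links.
C = L / S² = 7 / 64 = 0.1094 ≈ 0.109.

C = 0.109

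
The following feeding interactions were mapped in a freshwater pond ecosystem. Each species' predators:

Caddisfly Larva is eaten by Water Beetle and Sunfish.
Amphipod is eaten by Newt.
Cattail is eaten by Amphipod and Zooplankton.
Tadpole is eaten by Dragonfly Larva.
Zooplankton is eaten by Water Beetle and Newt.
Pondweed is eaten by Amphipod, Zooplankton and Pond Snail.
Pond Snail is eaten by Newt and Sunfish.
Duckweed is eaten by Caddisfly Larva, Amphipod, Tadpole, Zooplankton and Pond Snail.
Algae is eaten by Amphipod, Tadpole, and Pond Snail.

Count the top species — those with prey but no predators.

Top species (has prey, but nothing eats it): Dragonfly Larva, Water Beetle, Sunfish, Newt.
Count: 4.

4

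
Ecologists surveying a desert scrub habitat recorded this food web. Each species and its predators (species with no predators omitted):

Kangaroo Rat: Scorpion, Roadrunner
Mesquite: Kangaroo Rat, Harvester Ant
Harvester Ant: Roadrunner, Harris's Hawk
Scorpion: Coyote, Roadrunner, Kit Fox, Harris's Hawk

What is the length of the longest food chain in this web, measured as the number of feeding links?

One longest chain: Mesquite → Kangaroo Rat → Scorpion → Coyote.
It has 4 species and 3 links.

3 links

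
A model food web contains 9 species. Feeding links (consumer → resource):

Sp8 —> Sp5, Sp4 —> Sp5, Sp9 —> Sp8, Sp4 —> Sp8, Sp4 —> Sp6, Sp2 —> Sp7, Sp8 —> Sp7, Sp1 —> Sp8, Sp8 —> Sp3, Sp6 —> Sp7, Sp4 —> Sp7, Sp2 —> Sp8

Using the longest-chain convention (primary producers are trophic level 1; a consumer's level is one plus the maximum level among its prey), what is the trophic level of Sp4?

Trophic level 3

Sp7 is a producer → level 1.
Sp6 eats Sp7 → level 2.
Sp4 eats Sp6 (level 2); other prey at levels: Sp5 1, Sp7 1, Sp8 2 → level 3.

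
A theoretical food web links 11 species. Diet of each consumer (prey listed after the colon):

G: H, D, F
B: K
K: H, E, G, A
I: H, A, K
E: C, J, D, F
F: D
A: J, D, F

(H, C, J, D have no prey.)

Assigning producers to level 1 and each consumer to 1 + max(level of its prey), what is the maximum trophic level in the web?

5

Producers (level 1): H, C, J, D.
D → F → E → K → B gives B level 5.
No species has a prey at level 5, so no species reaches level 6.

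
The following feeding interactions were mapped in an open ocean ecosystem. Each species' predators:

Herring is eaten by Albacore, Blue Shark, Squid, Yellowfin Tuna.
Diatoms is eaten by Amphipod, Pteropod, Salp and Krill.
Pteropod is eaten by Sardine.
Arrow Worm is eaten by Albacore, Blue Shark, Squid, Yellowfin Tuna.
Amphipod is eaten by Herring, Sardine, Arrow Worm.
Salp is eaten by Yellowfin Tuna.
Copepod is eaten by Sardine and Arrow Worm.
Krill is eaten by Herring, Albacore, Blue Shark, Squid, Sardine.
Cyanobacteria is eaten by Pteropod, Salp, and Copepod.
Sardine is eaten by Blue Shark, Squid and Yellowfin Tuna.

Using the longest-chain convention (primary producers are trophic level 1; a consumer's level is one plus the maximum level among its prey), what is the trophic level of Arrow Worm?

Cyanobacteria is a producer → level 1.
Copepod eats Cyanobacteria → level 2.
Arrow Worm eats Copepod (level 2); other prey at levels: Amphipod 2 → level 3.

Trophic level 3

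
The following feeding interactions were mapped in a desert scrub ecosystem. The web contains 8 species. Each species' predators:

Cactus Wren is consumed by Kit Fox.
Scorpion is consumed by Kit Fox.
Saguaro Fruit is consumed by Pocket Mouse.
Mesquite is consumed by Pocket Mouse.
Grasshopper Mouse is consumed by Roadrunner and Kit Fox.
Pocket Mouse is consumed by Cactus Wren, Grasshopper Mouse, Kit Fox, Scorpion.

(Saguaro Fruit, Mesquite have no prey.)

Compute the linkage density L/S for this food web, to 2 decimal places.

L/S = 1.25

There are L = 10 links among S = 8 species.
L/S = 10/8 = 1.2500 ≈ 1.25.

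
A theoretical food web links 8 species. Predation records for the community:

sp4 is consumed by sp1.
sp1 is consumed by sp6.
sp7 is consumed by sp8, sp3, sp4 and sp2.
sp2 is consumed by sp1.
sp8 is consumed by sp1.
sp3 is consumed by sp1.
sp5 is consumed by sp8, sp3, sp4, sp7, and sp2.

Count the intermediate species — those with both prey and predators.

Intermediate species (has both prey and predators): sp7, sp2, sp4, sp8, sp3, sp1.
Count: 6.

6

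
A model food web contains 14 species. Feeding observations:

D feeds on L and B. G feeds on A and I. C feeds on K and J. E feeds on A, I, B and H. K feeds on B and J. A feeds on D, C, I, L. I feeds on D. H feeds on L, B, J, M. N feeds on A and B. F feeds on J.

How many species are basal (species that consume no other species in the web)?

Basal species (no prey listed): B, L, J, M.
Count: 4.

4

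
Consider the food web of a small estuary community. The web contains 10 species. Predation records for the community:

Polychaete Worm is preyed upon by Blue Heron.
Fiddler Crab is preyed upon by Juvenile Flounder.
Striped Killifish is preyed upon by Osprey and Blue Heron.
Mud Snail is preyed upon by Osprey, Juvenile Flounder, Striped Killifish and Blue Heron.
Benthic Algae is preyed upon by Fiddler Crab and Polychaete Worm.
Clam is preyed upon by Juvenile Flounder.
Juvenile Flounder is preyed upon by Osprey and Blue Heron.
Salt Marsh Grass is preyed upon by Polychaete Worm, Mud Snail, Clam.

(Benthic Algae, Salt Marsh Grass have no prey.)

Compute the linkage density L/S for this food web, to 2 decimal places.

There are L = 16 links among S = 10 species.
L/S = 16/10 = 1.6000 ≈ 1.60.

L/S = 1.60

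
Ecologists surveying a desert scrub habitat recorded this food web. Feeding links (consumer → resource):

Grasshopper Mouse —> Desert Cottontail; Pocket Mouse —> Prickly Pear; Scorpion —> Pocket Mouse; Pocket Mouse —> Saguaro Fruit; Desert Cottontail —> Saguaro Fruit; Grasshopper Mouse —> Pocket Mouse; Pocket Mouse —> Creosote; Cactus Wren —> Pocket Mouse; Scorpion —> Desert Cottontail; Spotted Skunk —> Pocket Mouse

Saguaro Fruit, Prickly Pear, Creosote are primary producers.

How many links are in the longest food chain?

2 links

One longest chain: Saguaro Fruit → Pocket Mouse → Cactus Wren.
It has 3 species and 2 links.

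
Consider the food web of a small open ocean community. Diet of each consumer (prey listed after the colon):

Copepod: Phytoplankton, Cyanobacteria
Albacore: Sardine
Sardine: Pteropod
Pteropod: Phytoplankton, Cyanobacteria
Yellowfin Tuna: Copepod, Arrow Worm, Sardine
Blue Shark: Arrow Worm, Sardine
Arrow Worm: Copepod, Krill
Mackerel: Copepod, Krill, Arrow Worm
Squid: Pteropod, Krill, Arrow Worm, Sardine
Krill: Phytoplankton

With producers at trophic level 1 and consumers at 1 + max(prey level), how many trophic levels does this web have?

4

Producers (level 1): Phytoplankton, Cyanobacteria.
Phytoplankton → Pteropod → Sardine → Albacore gives Albacore level 4.
No species has a prey at level 4, so no species reaches level 5.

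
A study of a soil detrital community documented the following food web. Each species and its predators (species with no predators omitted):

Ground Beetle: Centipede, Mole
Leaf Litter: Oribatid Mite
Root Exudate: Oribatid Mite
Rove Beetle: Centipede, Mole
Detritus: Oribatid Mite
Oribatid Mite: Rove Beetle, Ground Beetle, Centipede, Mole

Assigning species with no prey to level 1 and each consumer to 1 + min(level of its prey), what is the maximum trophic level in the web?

Basal resources (level 1): Detritus, Leaf Litter, Root Exudate.
Following each consumer down to its lowest-level prey: Detritus → Oribatid Mite → Mole (levels 1 through 3).
All prey of Mole (Oribatid Mite 2, Rove Beetle 3, Ground Beetle 3) are at level 2 or above, so Mole is at level 1 + 2 = 3.
Every consumer has at least one prey at level 2 or below, so none exceeds level 3.

3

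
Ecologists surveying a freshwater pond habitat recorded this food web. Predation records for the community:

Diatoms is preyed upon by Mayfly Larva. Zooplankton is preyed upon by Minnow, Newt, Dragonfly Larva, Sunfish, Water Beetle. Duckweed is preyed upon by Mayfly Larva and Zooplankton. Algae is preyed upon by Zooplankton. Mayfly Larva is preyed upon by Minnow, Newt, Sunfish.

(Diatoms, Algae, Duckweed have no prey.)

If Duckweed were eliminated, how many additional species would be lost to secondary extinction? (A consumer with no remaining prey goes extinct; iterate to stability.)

Remove Duckweed.
Every predator of it retains at least one other prey: Mayfly Larva still has Diatoms; Zooplankton still has Algae.
No consumer loses all prey, so no secondary extinctions occur.

0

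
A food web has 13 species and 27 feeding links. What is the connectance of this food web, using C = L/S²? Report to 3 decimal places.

The web has S = 13 species and L = 27 feeding links.
C = L / S² = 27 / 169 = 0.1598 ≈ 0.160.

C = 0.160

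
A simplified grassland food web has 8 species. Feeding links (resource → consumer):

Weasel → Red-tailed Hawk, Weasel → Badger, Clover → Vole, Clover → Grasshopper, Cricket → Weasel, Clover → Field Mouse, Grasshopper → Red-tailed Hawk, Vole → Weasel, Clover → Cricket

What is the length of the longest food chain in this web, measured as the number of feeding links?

3 links

One longest chain: Clover → Vole → Weasel → Badger.
It has 4 species and 3 links.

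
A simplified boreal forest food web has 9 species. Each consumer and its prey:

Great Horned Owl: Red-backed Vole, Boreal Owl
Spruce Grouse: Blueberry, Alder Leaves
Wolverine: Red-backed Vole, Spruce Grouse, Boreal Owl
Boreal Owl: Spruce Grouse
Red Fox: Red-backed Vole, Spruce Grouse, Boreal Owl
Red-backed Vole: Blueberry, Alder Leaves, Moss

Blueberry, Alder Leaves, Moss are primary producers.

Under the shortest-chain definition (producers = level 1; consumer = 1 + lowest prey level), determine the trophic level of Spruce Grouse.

Blueberry is a producer → level 1.
Spruce Grouse eats Blueberry → level 2.

Trophic level 2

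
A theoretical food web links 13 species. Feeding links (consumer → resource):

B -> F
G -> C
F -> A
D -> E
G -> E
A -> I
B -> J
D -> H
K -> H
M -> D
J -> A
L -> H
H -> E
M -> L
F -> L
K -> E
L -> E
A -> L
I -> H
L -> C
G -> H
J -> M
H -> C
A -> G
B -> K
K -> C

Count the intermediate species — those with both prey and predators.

Intermediate species (has both prey and predators): H, K, G, L, I, D, M, A, J, F.
Count: 10.

10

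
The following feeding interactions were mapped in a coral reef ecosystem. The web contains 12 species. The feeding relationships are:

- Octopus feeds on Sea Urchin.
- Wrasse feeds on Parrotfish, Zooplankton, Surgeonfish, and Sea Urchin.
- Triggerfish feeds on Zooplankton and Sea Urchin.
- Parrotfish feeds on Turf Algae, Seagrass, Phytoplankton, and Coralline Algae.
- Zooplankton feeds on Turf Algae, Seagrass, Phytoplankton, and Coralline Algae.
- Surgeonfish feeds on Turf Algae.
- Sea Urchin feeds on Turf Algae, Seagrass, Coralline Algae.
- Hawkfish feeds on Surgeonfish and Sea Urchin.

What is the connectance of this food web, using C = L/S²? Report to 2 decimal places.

The web has S = 12 species and L = 21 feeding links.
C = L / S² = 21 / 144 = 0.1458 ≈ 0.15.

C = 0.15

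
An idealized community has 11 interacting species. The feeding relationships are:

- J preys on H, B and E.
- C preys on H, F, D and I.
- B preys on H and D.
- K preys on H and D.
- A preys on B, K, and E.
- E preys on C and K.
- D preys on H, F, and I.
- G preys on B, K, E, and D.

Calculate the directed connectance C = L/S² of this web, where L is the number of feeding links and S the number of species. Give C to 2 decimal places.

C = 0.19

The web has S = 11 species and L = 23 feeding links.
C = L / S² = 23 / 121 = 0.1901 ≈ 0.19.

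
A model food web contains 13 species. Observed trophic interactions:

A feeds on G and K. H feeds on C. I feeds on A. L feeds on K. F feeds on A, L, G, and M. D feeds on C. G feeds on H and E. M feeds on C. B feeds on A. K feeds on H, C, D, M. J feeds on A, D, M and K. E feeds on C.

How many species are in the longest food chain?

One longest chain: C → E → G → A → I.
It has 5 species and 4 links.

5 species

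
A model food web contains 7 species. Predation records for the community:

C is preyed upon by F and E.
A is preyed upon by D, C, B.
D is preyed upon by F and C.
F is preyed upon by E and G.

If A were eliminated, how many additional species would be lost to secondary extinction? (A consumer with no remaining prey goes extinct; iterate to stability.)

6

Remove A.
Round 1: B (all prey gone), D (all prey gone) → extinct.
Round 2: C (all prey gone) → extinct.
Round 3: F (all prey gone) → extinct.
Round 4: E (all prey gone), G (all prey gone) → extinct.
No further losses. Total secondary extinctions: 6.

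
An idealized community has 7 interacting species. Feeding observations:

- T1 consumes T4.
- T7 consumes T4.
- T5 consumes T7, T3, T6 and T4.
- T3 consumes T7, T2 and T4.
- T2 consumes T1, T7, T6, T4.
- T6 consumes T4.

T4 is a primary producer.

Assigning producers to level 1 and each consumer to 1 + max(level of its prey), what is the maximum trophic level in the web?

5

Producers (level 1): T4.
T4 → T6 → T2 → T3 → T5 gives T5 level 5.
No species has a prey at level 5, so no species reaches level 6.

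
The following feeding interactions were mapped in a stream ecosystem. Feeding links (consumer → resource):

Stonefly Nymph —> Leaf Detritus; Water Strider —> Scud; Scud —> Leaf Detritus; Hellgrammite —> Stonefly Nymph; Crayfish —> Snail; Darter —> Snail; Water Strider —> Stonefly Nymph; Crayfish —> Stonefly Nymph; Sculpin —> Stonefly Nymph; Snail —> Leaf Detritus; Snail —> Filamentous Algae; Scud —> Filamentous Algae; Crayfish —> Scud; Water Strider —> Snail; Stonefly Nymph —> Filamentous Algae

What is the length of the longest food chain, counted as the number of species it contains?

3 species

One longest chain: Leaf Detritus → Stonefly Nymph → Sculpin.
It has 3 species and 2 links.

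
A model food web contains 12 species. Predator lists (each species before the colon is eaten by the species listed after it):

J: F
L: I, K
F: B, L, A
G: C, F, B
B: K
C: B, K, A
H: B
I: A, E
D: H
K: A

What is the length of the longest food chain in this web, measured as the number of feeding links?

4 links

One longest chain: G → F → L → I → A.
It has 5 species and 4 links.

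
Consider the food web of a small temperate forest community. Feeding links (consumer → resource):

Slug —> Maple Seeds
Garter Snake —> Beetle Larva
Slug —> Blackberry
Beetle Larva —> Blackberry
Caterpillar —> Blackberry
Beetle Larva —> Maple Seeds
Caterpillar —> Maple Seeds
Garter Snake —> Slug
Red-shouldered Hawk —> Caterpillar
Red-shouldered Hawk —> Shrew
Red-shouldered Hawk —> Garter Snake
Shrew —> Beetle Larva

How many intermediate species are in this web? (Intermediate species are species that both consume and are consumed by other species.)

5

Intermediate species (has both prey and predators): Beetle Larva, Caterpillar, Slug, Garter Snake, Shrew.
Count: 5.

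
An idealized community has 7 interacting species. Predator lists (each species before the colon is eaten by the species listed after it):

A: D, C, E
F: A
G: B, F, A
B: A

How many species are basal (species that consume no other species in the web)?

Basal species (no prey listed): G.
Count: 1.

1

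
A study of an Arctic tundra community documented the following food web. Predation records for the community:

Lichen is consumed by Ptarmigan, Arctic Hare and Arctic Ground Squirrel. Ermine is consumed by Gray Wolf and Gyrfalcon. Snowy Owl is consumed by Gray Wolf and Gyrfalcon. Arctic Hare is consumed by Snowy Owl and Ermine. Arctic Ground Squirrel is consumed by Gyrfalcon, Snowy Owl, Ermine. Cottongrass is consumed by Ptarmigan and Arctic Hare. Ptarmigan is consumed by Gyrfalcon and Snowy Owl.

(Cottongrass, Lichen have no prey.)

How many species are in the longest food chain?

One longest chain: Cottongrass → Ptarmigan → Snowy Owl → Gray Wolf.
It has 4 species and 3 links.

4 species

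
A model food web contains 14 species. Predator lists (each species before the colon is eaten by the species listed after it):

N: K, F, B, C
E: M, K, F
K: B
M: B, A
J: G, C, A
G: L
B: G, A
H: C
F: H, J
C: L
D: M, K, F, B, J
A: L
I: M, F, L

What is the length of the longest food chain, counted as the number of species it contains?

5 species

One longest chain: E → F → J → G → L.
It has 5 species and 4 links.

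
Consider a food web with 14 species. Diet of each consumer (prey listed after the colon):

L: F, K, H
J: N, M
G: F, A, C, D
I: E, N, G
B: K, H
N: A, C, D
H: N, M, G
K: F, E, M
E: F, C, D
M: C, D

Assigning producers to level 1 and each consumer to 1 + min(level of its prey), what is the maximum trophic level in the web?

3

Producers (level 1): F, A, C, D.
Following each consumer down to its lowest-level prey: F → E → I (levels 1 through 3).
All prey of I (E 2, N 2, G 2) are at level 2 or above, so I is at level 1 + 2 = 3.
Every consumer has at least one prey at level 2 or below, so none exceeds level 3.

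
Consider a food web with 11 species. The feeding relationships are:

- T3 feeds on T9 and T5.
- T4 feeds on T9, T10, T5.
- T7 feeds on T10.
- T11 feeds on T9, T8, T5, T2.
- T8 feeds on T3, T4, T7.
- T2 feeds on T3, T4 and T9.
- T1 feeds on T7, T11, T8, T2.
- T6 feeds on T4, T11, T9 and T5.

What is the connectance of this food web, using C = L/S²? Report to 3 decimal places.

C = 0.198

The web has S = 11 species and L = 24 feeding links.
C = L / S² = 24 / 121 = 0.1983 ≈ 0.198.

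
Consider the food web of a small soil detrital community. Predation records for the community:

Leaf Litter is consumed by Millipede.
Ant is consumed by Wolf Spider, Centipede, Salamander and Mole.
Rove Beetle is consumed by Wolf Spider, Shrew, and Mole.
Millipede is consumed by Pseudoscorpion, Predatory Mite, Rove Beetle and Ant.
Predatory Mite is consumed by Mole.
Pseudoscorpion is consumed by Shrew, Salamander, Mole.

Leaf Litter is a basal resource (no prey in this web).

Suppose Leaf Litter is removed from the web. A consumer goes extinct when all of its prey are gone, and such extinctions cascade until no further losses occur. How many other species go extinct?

10

Remove Leaf Litter.
Round 1: Millipede (all prey gone) → extinct.
Round 2: Rove Beetle (all prey gone), Ant (all prey gone), Predatory Mite (all prey gone), Pseudoscorpion (all prey gone) → extinct.
Round 3: Wolf Spider (all prey gone), Centipede (all prey gone), Mole (all prey gone), Salamander (all prey gone), Shrew (all prey gone) → extinct.
No further losses. Total secondary extinctions: 10.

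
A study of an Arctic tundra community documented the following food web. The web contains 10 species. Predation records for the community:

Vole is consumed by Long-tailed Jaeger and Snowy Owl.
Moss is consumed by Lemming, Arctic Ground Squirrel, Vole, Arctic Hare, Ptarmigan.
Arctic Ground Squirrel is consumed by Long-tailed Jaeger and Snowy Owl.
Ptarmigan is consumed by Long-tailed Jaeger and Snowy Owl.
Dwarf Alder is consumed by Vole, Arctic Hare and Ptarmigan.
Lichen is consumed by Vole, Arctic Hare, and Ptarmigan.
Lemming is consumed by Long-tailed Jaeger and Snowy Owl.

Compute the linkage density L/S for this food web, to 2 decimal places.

L/S = 1.90

There are L = 19 links among S = 10 species.
L/S = 19/10 = 1.9000 ≈ 1.90.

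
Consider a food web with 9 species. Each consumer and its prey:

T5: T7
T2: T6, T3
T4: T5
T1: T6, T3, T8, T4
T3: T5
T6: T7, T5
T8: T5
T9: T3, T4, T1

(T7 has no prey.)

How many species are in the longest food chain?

5 species

One longest chain: T7 → T5 → T6 → T1 → T9.
It has 5 species and 4 links.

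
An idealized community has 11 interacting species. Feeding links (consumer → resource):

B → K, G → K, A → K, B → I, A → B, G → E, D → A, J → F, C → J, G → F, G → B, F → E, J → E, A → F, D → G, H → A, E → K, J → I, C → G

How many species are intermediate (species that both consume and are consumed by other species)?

6

Intermediate species (has both prey and predators): E, B, F, G, A, J.
Count: 6.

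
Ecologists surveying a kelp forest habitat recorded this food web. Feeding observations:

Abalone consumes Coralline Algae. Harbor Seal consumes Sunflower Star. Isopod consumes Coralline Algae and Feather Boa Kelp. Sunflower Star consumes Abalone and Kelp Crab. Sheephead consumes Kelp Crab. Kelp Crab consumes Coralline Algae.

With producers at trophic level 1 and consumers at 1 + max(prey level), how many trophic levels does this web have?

Producers (level 1): Coralline Algae, Feather Boa Kelp.
Coralline Algae → Kelp Crab → Sunflower Star → Harbor Seal gives Harbor Seal level 4.
No species has a prey at level 4, so no species reaches level 5.

4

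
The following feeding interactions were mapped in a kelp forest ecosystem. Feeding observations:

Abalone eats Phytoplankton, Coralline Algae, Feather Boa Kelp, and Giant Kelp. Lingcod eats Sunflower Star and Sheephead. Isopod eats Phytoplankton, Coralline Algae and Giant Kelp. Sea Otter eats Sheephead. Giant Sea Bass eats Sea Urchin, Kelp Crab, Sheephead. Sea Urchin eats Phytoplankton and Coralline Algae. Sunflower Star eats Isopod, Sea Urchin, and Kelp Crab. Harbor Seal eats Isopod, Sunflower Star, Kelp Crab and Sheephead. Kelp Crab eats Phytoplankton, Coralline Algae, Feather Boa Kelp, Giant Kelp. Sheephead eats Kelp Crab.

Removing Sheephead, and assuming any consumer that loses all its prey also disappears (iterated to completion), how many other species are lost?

Remove Sheephead.
Round 1: Sea Otter (all prey gone) → extinct.
No further losses. Total secondary extinctions: 1.

1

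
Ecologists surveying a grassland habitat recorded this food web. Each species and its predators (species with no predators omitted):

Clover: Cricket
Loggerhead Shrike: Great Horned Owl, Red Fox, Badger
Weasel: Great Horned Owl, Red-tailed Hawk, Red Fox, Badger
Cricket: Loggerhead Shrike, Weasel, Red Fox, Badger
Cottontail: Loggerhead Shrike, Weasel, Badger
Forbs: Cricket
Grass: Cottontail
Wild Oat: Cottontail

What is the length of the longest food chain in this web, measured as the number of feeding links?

3 links

One longest chain: Clover → Cricket → Loggerhead Shrike → Great Horned Owl.
It has 4 species and 3 links.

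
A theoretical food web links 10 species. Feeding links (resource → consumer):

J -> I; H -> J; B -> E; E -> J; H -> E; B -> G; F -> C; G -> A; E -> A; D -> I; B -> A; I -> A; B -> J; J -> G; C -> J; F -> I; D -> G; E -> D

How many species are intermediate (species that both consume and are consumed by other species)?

Intermediate species (has both prey and predators): C, E, D, J, I, G.
Count: 6.

6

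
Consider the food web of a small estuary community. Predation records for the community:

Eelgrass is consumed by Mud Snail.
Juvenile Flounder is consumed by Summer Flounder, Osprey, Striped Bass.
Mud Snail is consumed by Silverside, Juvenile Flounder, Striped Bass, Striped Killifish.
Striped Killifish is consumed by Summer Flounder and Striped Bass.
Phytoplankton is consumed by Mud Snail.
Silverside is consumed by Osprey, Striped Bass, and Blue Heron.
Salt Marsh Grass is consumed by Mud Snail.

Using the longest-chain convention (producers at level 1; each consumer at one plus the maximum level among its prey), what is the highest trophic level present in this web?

Producers (level 1): Salt Marsh Grass, Phytoplankton, Eelgrass.
Salt Marsh Grass → Mud Snail → Striped Killifish → Summer Flounder gives Summer Flounder level 4.
No species has a prey at level 4, so no species reaches level 5.

4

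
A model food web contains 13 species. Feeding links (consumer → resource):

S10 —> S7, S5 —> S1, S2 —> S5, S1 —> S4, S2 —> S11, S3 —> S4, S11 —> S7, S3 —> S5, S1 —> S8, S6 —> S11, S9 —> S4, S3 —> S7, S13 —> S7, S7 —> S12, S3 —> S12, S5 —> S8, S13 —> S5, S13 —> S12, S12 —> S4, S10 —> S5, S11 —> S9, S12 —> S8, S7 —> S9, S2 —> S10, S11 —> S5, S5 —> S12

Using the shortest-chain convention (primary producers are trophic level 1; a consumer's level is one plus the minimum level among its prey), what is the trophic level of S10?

S8 is a producer → level 1.
S5 eats S8 → level 2.
S10 eats S5 → level 3.
No prey of S10 is below level 2, so 3 is the minimum.

Trophic level 3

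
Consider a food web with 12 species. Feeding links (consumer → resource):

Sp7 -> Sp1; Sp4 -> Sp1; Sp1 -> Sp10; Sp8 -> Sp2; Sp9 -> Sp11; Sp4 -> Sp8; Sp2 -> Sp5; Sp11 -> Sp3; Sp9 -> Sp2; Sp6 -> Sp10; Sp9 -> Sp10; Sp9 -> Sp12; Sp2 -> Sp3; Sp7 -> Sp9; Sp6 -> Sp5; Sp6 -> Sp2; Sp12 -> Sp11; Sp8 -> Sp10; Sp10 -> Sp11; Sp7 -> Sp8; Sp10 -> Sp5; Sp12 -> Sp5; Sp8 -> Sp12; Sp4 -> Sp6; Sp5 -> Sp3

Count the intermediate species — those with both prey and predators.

9

Intermediate species (has both prey and predators): Sp5, Sp11, Sp12, Sp2, Sp10, Sp6, Sp8, Sp1, Sp9.
Count: 9.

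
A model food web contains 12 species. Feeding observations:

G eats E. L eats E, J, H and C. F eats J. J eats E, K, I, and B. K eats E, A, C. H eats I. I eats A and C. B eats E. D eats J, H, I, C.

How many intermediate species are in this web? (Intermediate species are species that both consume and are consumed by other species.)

Intermediate species (has both prey and predators): I, B, K, J, H.
Count: 5.

5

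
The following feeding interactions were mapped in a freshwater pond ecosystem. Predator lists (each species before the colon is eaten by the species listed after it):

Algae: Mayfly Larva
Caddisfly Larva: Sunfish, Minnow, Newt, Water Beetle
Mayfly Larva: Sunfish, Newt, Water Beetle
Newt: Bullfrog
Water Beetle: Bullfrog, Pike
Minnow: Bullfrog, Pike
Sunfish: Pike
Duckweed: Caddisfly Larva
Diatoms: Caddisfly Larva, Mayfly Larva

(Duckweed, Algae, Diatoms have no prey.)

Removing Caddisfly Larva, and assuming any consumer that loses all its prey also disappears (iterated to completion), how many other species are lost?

1

Remove Caddisfly Larva.
Round 1: Minnow (all prey gone) → extinct.
No further losses. Total secondary extinctions: 1.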